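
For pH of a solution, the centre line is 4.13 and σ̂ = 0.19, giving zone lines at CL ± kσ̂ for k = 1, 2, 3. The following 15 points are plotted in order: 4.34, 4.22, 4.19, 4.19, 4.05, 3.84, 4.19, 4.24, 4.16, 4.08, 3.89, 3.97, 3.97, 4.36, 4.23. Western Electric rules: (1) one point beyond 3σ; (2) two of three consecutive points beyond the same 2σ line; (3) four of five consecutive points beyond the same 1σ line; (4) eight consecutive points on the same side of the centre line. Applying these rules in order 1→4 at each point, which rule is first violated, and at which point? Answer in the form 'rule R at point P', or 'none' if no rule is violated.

Zone of each point (C = within 1σ̂, B = 1σ̂–2σ̂, A = 2σ̂–3σ̂, * = beyond 3σ̂; sign = side of CL): 1:+B, 2:+C, 3:+C, 4:+C, 5:-C, 6:-B, 7:+C, 8:+C, 9:+C, 10:-C, 11:-B, 12:-C, 13:-C, 14:+B, 15:+C
No rule fires across all 15 points.

none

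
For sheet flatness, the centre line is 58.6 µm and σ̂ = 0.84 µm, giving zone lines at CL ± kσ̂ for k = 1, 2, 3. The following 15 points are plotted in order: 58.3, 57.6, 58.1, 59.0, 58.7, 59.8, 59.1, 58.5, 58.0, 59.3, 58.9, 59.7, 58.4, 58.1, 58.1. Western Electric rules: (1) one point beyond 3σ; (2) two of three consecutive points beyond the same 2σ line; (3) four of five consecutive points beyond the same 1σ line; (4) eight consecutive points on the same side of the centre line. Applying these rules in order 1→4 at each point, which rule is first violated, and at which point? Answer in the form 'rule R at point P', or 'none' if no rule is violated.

none

Zone of each point (C = within 1σ̂, B = 1σ̂–2σ̂, A = 2σ̂–3σ̂, * = beyond 3σ̂; sign = side of CL): 1:-C, 2:-B, 3:-C, 4:+C, 5:+C, 6:+B, 7:+C, 8:-C, 9:-C, 10:+C, 11:+C, 12:+B, 13:-C, 14:-C, 15:-C
No rule fires across all 15 points.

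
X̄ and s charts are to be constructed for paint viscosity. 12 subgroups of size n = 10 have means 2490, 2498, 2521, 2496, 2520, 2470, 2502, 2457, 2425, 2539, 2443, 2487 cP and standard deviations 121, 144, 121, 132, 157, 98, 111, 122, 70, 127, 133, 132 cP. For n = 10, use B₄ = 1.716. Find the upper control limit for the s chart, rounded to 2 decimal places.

209.92

s̄ = (121 + 144 + 121 + 132 + 157 + 98 + 111 + 122 + 70 + 127 + 133 + 132) / 12 = 122.3333
UCL_s = B₄·s̄ = 1.716 × 122.3333 = 209.9240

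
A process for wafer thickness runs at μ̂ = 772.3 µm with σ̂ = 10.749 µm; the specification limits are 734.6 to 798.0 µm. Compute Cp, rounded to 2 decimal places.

Cp = (USL − LSL) / (6σ̂) = (798.0 − 734.6) / (6 × 10.749) = 63.4000 / 64.4940 = 0.9830

0.98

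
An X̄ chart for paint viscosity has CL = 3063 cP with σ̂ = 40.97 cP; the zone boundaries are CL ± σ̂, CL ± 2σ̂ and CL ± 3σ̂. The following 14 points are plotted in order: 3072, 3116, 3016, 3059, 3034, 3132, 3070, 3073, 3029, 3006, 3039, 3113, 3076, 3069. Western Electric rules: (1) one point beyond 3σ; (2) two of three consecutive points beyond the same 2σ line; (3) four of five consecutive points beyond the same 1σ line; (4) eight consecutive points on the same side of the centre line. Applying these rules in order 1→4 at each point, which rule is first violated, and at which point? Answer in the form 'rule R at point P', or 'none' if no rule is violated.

Zone of each point (C = within 1σ̂, B = 1σ̂–2σ̂, A = 2σ̂–3σ̂, * = beyond 3σ̂; sign = side of CL): 1:+C, 2:+B, 3:-B, 4:-C, 5:-C, 6:+B, 7:+C, 8:+C, 9:-C, 10:-B, 11:-C, 12:+B, 13:+C, 14:+C
No rule fires across all 14 points.

none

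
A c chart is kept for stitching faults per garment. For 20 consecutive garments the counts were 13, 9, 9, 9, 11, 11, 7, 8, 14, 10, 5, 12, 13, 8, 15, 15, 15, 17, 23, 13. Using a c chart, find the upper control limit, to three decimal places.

c̄ = (13 + 9 + 9 + 9 + 11 + 11 + 7 + 8 + 14 + 10 + 5 + 12 + 13 + 8 + 15 + 15 + 15 + 17 + 23 + 13) / 20 = 237 / 20 = 11.8500
UCL = c̄ + 3√c̄ = 11.8500 + 3 × √11.8500 = 11.8500 + 3 × 3.4424 = 22.1771

22.177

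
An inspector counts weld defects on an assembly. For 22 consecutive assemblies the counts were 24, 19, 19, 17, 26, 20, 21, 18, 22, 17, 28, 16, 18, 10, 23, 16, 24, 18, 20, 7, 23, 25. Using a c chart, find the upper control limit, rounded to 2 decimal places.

32.87

c̄ = (24 + 19 + 19 + 17 + 26 + 20 + 21 + 18 + 22 + 17 + 28 + 16 + 18 + 10 + 23 + 16 + 24 + 18 + 20 + 7 + 23 + 25) / 22 = 431 / 22 = 19.5909
UCL = c̄ + 3√c̄ = 19.5909 + 3 × √19.5909 = 19.5909 + 3 × 4.4262 = 32.8694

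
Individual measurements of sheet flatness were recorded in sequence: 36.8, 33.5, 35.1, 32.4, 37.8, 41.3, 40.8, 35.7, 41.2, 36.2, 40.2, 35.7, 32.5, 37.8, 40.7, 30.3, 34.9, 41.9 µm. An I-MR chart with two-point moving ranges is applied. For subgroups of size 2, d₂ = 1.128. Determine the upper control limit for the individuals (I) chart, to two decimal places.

48.59

X̄ = (36.8 + 33.5 + 35.1 + 32.4 + 37.8 + 41.3 + 40.8 + 35.7 + 41.2 + 36.2 + 40.2 + 35.7 + 32.5 + 37.8 + 40.7 + 30.3 + 34.9 + 41.9) / 18 = 36.9333
Moving ranges: 3.3, 1.6, 2.7, 5.4, 3.5, 0.5, 5.1, 5.5, 5.0, 4.0, 4.5, 3.2, 5.3, 2.9, 10.4, 4.6, 7.0; M̄R̄ = 74.5000 / 17 = 4.3824
UCL = X̄ + 3·M̄R̄/d₂ = 36.9333 + 3 × 4.3824 / 1.128 = 48.5885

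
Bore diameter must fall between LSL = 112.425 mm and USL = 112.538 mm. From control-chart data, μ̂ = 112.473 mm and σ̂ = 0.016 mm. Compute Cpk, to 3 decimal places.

Cpu = (USL − μ̂) / (3σ̂) = (112.538 − 112.473) / (3 × 0.016) = 1.3542; Cpl = (μ̂ − LSL) / (3σ̂) = (112.473 − 112.425) / (3 × 0.016) = 1.0000; Cpk = min(Cpu, Cpl) = 1.0000

1.000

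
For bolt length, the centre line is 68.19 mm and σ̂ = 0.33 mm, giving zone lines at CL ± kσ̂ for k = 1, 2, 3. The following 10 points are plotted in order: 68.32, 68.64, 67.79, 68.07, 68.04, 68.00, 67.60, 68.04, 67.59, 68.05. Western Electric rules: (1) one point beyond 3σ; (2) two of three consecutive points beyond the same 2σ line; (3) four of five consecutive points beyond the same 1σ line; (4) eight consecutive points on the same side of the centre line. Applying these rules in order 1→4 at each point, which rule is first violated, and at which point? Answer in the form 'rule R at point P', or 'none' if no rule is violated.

Zone of each point (C = within 1σ̂, B = 1σ̂–2σ̂, A = 2σ̂–3σ̂, * = beyond 3σ̂; sign = side of CL): 1:+C, 2:+B, 3:-B, 4:-C, 5:-C, 6:-C, 7:-B, 8:-C, 9:-B, 10:-C
Rule 4 (eight consecutive points on the same side of the centre line) is satisfied at point 10.

rule 4 at point 10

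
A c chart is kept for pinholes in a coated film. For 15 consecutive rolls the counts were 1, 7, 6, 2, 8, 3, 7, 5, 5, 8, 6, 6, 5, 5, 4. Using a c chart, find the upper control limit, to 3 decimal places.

12.041

c̄ = (1 + 7 + 6 + 2 + 8 + 3 + 7 + 5 + 5 + 8 + 6 + 6 + 5 + 5 + 4) / 15 = 78 / 15 = 5.2000
UCL = c̄ + 3√c̄ = 5.2000 + 3 × √5.2000 = 5.2000 + 3 × 2.2804 = 12.0411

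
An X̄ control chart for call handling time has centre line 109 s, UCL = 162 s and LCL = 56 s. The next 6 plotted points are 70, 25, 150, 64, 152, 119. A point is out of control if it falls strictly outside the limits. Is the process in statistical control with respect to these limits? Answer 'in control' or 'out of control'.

Compare each point to [56, 162]: sample 2 = 25 < LCL.

out of control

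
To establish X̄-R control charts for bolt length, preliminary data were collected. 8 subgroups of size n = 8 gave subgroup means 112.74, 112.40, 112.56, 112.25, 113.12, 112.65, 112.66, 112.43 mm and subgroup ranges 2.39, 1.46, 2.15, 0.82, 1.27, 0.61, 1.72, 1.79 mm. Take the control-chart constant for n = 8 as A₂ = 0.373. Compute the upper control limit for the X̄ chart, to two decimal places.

113.17

X̄̄ = (112.74 + 112.40 + 112.56 + 112.25 + 113.12 + 112.65 + 112.66 + 112.43) / 8 = 900.8100 / 8 = 112.6013
R̄ = (2.39 + 1.46 + 2.15 + 0.82 + 1.27 + 0.61 + 1.72 + 1.79) / 8 = 12.2100 / 8 = 1.5263
UCL = X̄̄ + A₂·R̄ = 112.6013 + 0.373 × 1.5263 = 113.1705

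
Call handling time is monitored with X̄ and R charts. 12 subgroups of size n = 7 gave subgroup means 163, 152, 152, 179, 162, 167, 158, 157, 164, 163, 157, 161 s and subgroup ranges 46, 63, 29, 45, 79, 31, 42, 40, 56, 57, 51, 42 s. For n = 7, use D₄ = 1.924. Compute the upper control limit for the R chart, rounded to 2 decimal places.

93.15

R̄ = (46 + 63 + 29 + 45 + 79 + 31 + 42 + 40 + 56 + 57 + 51 + 42) / 12 = 581.0000 / 12 = 48.4167
UCL_R = D₄·R̄ = 1.924 × 48.4167 = 93.1537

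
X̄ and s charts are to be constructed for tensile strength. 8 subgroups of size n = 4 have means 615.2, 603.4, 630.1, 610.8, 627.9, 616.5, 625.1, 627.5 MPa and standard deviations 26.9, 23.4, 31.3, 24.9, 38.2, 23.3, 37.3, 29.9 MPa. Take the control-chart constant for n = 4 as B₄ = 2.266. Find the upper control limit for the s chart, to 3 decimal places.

66.620

s̄ = (26.9 + 23.4 + 31.3 + 24.9 + 38.2 + 23.3 + 37.3 + 29.9) / 8 = 29.4000
UCL_s = B₄·s̄ = 2.266 × 29.4000 = 66.6204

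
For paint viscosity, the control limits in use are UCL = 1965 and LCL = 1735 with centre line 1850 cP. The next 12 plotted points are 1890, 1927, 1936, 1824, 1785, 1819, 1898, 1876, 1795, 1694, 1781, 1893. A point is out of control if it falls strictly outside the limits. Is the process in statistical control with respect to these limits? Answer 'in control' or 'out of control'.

Compare each point to [1735, 1965]: sample 10 = 1694 < LCL.

out of control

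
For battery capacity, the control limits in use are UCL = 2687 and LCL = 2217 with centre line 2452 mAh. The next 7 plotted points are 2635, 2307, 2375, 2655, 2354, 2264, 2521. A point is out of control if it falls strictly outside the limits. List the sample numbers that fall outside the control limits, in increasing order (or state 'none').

All 7 points lie within [2217, 2687].

none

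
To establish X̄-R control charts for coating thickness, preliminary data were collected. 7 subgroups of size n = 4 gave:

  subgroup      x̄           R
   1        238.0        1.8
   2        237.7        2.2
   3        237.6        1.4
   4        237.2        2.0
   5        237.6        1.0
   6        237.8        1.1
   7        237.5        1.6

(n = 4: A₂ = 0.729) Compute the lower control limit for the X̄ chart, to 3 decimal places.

X̄̄ = (238.0 + 237.7 + 237.6 + 237.2 + 237.6 + 237.8 + 237.5) / 7 = 1663.4000 / 7 = 237.6286
R̄ = (1.8 + 2.2 + 1.4 + 2.0 + 1.0 + 1.1 + 1.6) / 7 = 11.1000 / 7 = 1.5857
LCL = X̄̄ − A₂·R̄ = 237.6286 − 0.729 × 1.5857 = 236.4726

236.473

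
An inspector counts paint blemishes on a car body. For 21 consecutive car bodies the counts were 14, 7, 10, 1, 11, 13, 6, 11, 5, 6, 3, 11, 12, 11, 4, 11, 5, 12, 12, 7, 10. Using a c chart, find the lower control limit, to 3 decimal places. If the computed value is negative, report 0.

0.000

c̄ = (14 + 7 + 10 + 1 + 11 + 13 + 6 + 11 + 5 + 6 + 3 + 11 + 12 + 11 + 4 + 11 + 5 + 12 + 12 + 7 + 10) / 21 = 182 / 21 = 8.6667
LCL = c̄ − 3√c̄ = 8.6667 − 3 × 2.9439 = -0.1651 → 0 (cannot be negative)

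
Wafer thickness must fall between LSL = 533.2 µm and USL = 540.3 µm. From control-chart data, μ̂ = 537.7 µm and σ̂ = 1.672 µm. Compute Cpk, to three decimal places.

0.518

Cpu = (USL − μ̂) / (3σ̂) = (540.3 − 537.7) / (3 × 1.672) = 0.5183; Cpl = (μ̂ − LSL) / (3σ̂) = (537.7 − 533.2) / (3 × 1.672) = 0.8971; Cpk = min(Cpu, Cpl) = 0.5183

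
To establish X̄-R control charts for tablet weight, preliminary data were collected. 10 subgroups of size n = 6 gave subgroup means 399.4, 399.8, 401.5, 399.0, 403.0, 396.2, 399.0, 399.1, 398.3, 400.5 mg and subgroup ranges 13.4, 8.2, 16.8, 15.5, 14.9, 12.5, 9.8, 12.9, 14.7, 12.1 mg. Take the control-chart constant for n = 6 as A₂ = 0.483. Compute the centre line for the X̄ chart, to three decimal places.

X̄̄ = (399.4 + 399.8 + 401.5 + 399.0 + 403.0 + 396.2 + 399.0 + 399.1 + 398.3 + 400.5) / 10 = 3995.8000 / 10 = 399.5800
CL = X̄̄ = 399.5800

399.580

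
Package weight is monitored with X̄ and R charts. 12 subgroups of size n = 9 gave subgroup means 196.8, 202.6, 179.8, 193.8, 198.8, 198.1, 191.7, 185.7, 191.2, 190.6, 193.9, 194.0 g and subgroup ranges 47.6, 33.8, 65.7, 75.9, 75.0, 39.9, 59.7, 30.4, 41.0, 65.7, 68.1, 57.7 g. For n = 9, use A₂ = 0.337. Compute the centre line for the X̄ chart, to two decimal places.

193.08

X̄̄ = (196.8 + 202.6 + 179.8 + 193.8 + 198.8 + 198.1 + 191.7 + 185.7 + 191.2 + 190.6 + 193.9 + 194.0) / 12 = 2317.0000 / 12 = 193.0833
CL = X̄̄ = 193.0833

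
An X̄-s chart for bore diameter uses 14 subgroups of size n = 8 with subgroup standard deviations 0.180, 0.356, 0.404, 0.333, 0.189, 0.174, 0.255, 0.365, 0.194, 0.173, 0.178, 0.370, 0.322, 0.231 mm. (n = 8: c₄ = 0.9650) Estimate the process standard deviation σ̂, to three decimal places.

0.276

s̄ = (0.180 + 0.356 + 0.404 + 0.333 + 0.189 + 0.174 + 0.255 + 0.365 + 0.194 + 0.173 + 0.178 + 0.370 + 0.322 + 0.231) / 14 = 0.2660
σ̂ = s̄ / c₄ = 0.2660 / 0.9650 = 0.2756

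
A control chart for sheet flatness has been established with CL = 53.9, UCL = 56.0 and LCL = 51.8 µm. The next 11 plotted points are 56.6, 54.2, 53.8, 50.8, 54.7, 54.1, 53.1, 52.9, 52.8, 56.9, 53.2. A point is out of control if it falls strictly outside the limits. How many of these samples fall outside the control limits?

3

Compare each point to [51.8, 56.0]: sample 1 = 56.6 > UCL; sample 4 = 50.8 < LCL; sample 10 = 56.9 > UCL.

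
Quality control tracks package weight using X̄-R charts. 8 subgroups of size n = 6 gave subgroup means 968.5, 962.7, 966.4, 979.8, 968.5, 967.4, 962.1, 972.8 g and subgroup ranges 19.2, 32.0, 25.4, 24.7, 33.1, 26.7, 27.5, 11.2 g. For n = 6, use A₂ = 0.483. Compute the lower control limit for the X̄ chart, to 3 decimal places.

956.462

X̄̄ = (968.5 + 962.7 + 966.4 + 979.8 + 968.5 + 967.4 + 962.1 + 972.8) / 8 = 7748.2000 / 8 = 968.5250
R̄ = (19.2 + 32.0 + 25.4 + 24.7 + 33.1 + 26.7 + 27.5 + 11.2) / 8 = 199.8000 / 8 = 24.9750
LCL = X̄̄ − A₂·R̄ = 968.5250 − 0.483 × 24.9750 = 956.4621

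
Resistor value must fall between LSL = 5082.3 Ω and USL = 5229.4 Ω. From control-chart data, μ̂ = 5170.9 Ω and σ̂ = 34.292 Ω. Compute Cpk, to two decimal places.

Cpu = (USL − μ̂) / (3σ̂) = (5229.4 − 5170.9) / (3 × 34.292) = 0.5686; Cpl = (μ̂ − LSL) / (3σ̂) = (5170.9 − 5082.3) / (3 × 34.292) = 0.8612; Cpk = min(Cpu, Cpl) = 0.5686

0.57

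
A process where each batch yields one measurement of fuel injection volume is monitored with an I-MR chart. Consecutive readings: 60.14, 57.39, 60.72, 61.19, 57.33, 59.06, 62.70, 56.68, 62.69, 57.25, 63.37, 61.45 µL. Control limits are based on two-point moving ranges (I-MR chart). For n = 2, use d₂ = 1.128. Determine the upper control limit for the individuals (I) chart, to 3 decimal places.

69.981

X̄ = (60.14 + 57.39 + 60.72 + 61.19 + 57.33 + 59.06 + 62.70 + 56.68 + 62.69 + 57.25 + 63.37 + 61.45) / 12 = 59.9975
Moving ranges: 2.75, 3.33, 0.47, 3.86, 1.73, 3.64, 6.02, 6.01, 5.44, 6.12, 1.92; M̄R̄ = 41.2900 / 11 = 3.7536
UCL = X̄ + 3·M̄R̄/d₂ = 59.9975 + 3 × 3.7536 / 1.128 = 69.9806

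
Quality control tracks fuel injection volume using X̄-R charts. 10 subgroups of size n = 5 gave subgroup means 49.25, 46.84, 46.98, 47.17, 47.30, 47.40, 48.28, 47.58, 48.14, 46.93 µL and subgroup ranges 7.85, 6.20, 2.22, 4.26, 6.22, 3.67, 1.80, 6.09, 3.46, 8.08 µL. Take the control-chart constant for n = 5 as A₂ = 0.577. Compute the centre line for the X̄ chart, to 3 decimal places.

47.587

X̄̄ = (49.25 + 46.84 + 46.98 + 47.17 + 47.30 + 47.40 + 48.28 + 47.58 + 48.14 + 46.93) / 10 = 475.8700 / 10 = 47.5870
CL = X̄̄ = 47.5870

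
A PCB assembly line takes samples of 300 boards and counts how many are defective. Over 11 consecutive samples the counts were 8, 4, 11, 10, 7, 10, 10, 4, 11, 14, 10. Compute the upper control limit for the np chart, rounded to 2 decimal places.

17.86

p̄ = Σdᵢ / (k·n) = 99 / (11 × 300) = 0.03000
UCL = np̄ + 3·√(np̄(1−p̄)) = 9.0000 + 3 × √(9.0000×0.97000) = 9.0000 + 3 × 2.9547 = 17.8640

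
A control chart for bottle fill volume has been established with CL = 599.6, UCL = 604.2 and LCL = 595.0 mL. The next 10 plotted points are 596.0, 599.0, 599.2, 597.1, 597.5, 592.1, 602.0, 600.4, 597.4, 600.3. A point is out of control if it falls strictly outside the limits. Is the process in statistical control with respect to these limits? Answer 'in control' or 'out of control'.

Compare each point to [595.0, 604.2]: sample 6 = 592.1 < LCL.

out of control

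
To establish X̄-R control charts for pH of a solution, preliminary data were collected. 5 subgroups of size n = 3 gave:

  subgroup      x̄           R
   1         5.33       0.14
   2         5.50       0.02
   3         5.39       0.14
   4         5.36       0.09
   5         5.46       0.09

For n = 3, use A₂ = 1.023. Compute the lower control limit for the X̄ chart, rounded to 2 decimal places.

X̄̄ = (5.33 + 5.50 + 5.39 + 5.36 + 5.46) / 5 = 27.0400 / 5 = 5.4080
R̄ = (0.14 + 0.02 + 0.14 + 0.09 + 0.09) / 5 = 0.4800 / 5 = 0.0960
LCL = X̄̄ − A₂·R̄ = 5.4080 − 1.023 × 0.0960 = 5.3098

5.31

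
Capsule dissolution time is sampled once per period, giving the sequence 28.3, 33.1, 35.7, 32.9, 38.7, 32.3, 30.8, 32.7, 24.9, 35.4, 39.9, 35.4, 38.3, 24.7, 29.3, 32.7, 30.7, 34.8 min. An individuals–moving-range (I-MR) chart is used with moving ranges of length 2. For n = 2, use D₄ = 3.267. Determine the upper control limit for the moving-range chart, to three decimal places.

Moving ranges: 4.8, 2.6, 2.8, 5.8, 6.4, 1.5, 1.9, 7.8, 10.5, 4.5, 4.5, 2.9, 13.6, 4.6, 3.4, 2.0, 4.1; M̄R̄ = 83.7000 / 17 = 4.9235
UCL_MR = D₄·M̄R̄ = 3.267 × 4.9235 = 16.0852

16.085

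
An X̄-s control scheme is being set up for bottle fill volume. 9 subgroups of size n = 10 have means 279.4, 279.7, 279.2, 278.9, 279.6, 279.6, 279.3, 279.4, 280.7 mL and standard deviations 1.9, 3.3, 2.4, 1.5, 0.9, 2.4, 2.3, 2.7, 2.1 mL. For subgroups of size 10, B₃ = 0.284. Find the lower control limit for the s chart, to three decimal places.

s̄ = (1.9 + 3.3 + 2.4 + 1.5 + 0.9 + 2.4 + 2.3 + 2.7 + 2.1) / 9 = 2.1667
LCL_s = B₃·s̄ = 0.284 × 2.1667 = 0.6153

0.615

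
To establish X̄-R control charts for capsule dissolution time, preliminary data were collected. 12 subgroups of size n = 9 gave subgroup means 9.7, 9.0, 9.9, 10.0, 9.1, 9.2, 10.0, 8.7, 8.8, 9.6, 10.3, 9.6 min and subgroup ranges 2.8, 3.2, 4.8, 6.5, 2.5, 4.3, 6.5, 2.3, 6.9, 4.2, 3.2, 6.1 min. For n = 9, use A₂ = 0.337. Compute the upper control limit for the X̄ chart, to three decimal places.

10.989

X̄̄ = (9.7 + 9.0 + 9.9 + 10.0 + 9.1 + 9.2 + 10.0 + 8.7 + 8.8 + 9.6 + 10.3 + 9.6) / 12 = 113.9000 / 12 = 9.4917
R̄ = (2.8 + 3.2 + 4.8 + 6.5 + 2.5 + 4.3 + 6.5 + 2.3 + 6.9 + 4.2 + 3.2 + 6.1) / 12 = 53.3000 / 12 = 4.4417
UCL = X̄̄ + A₂·R̄ = 9.4917 + 0.337 × 4.4417 = 10.9885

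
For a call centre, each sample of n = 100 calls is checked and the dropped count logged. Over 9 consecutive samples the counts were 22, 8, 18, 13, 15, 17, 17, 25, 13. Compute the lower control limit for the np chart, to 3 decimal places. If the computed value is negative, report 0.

5.324

p̄ = Σdᵢ / (k·n) = 148 / (9 × 100) = 0.16444
LCL = np̄ − 3·√(np̄(1−p̄)) = 16.4444 − 3 × 3.7068 = 5.3241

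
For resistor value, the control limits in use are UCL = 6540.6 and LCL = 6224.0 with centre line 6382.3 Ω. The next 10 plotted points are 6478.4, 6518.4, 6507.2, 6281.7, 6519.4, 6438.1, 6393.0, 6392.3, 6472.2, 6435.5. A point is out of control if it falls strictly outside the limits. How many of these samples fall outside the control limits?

0

All 10 points lie within [6224.0, 6540.6].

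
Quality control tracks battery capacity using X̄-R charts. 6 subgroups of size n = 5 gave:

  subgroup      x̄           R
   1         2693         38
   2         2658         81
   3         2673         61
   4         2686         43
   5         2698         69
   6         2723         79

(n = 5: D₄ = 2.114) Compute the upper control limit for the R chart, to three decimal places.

130.716

R̄ = (38 + 81 + 61 + 43 + 69 + 79) / 6 = 371.0000 / 6 = 61.8333
UCL_R = D₄·R̄ = 2.114 × 61.8333 = 130.7157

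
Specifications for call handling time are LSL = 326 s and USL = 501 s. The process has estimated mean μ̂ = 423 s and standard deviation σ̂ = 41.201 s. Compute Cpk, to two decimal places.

Cpu = (USL − μ̂) / (3σ̂) = (501 − 423) / (3 × 41.201) = 0.6311; Cpl = (μ̂ − LSL) / (3σ̂) = (423 − 326) / (3 × 41.201) = 0.7848; Cpk = min(Cpu, Cpl) = 0.6311

0.63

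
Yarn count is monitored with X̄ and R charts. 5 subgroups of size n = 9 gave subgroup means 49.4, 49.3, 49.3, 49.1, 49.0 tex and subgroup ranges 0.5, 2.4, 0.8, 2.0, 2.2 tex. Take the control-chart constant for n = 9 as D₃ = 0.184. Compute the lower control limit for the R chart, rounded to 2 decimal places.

0.29

R̄ = (0.5 + 2.4 + 0.8 + 2.0 + 2.2) / 5 = 7.9000 / 5 = 1.5800
LCL_R = D₃·R̄ = 0.184 × 1.5800 = 0.2907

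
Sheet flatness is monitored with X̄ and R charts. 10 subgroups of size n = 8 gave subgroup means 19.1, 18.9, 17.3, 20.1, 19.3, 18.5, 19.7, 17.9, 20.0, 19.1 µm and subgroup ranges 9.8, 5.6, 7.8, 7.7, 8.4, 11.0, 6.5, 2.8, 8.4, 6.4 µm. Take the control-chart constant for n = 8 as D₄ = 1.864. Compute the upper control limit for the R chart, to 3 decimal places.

R̄ = (9.8 + 5.6 + 7.8 + 7.7 + 8.4 + 11.0 + 6.5 + 2.8 + 8.4 + 6.4) / 10 = 74.4000 / 10 = 7.4400
UCL_R = D₄·R̄ = 1.864 × 7.4400 = 13.8682

13.868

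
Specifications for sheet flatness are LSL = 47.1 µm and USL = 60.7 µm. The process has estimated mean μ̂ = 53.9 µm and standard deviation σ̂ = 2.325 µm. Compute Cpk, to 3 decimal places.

Cpu = (USL − μ̂) / (3σ̂) = (60.7 − 53.9) / (3 × 2.325) = 0.9749; Cpl = (μ̂ − LSL) / (3σ̂) = (53.9 − 47.1) / (3 × 2.325) = 0.9749; Cpk = min(Cpu, Cpl) = 0.9749

0.975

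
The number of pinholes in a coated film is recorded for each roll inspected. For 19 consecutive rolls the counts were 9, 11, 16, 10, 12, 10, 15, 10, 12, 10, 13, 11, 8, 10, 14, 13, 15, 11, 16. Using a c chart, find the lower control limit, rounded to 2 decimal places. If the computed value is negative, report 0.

c̄ = (9 + 11 + 16 + 10 + 12 + 10 + 15 + 10 + 12 + 10 + 13 + 11 + 8 + 10 + 14 + 13 + 15 + 11 + 16) / 19 = 226 / 19 = 11.8947
LCL = c̄ − 3√c̄ = 11.8947 − 3 × 3.4489 = 1.5481

1.55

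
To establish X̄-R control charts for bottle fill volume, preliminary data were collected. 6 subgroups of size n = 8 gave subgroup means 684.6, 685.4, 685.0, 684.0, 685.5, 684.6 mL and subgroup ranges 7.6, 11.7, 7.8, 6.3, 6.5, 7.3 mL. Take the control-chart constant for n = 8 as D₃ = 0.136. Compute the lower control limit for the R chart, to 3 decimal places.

R̄ = (7.6 + 11.7 + 7.8 + 6.3 + 6.5 + 7.3) / 6 = 47.2000 / 6 = 7.8667
LCL_R = D₃·R̄ = 0.136 × 7.8667 = 1.0699

1.070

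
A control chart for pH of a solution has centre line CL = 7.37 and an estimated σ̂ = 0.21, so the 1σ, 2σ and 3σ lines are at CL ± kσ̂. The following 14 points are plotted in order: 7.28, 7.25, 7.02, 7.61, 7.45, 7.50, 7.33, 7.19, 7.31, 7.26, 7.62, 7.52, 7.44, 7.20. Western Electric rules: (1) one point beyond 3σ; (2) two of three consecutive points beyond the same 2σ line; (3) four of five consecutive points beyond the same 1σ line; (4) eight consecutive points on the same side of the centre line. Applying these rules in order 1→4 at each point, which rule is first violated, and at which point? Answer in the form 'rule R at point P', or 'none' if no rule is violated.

Zone of each point (C = within 1σ̂, B = 1σ̂–2σ̂, A = 2σ̂–3σ̂, * = beyond 3σ̂; sign = side of CL): 1:-C, 2:-C, 3:-B, 4:+B, 5:+C, 6:+C, 7:-C, 8:-C, 9:-C, 10:-C, 11:+B, 12:+C, 13:+C, 14:-C
No rule fires across all 14 points.

none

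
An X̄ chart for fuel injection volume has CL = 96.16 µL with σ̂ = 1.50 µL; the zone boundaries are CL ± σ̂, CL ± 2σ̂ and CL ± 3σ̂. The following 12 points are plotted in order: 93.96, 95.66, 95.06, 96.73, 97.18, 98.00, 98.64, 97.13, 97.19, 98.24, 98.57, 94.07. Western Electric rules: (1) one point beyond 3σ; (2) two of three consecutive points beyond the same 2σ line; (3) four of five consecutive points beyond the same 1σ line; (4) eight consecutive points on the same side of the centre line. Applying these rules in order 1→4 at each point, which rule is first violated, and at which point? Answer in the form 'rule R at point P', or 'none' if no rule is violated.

Zone of each point (C = within 1σ̂, B = 1σ̂–2σ̂, A = 2σ̂–3σ̂, * = beyond 3σ̂; sign = side of CL): 1:-B, 2:-C, 3:-C, 4:+C, 5:+C, 6:+B, 7:+B, 8:+C, 9:+C, 10:+B, 11:+B, 12:-B
Rule 4 (eight consecutive points on the same side of the centre line) is satisfied at point 11.

rule 4 at point 11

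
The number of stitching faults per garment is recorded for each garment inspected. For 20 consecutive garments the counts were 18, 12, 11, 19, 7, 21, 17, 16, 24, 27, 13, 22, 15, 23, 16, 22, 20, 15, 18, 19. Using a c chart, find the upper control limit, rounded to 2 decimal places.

c̄ = (18 + 12 + 11 + 19 + 7 + 21 + 17 + 16 + 24 + 27 + 13 + 22 + 15 + 23 + 16 + 22 + 20 + 15 + 18 + 19) / 20 = 355 / 20 = 17.7500
UCL = c̄ + 3√c̄ = 17.7500 + 3 × √17.7500 = 17.7500 + 3 × 4.2131 = 30.3892

30.39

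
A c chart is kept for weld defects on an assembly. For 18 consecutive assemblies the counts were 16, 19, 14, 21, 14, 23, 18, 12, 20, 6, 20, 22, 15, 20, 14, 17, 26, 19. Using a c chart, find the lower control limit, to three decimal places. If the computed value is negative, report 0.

4.986

c̄ = (16 + 19 + 14 + 21 + 14 + 23 + 18 + 12 + 20 + 6 + 20 + 22 + 15 + 20 + 14 + 17 + 26 + 19) / 18 = 316 / 18 = 17.5556
LCL = c̄ − 3√c̄ = 17.5556 − 3 × 4.1899 = 4.9858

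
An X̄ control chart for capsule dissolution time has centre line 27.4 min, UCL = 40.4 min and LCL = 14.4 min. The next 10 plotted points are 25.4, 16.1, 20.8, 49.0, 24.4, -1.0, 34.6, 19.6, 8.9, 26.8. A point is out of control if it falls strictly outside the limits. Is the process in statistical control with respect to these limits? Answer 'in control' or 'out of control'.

Compare each point to [14.4, 40.4]: sample 4 = 49.0 > UCL; sample 6 = -1.0 < LCL; sample 9 = 8.9 < LCL.

out of control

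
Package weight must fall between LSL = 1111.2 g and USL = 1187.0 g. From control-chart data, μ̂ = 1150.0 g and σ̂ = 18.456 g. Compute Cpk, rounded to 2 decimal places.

0.67

Cpu = (USL − μ̂) / (3σ̂) = (1187.0 − 1150.0) / (3 × 18.456) = 0.6683; Cpl = (μ̂ − LSL) / (3σ̂) = (1150.0 − 1111.2) / (3 × 18.456) = 0.7008; Cpk = min(Cpu, Cpl) = 0.6683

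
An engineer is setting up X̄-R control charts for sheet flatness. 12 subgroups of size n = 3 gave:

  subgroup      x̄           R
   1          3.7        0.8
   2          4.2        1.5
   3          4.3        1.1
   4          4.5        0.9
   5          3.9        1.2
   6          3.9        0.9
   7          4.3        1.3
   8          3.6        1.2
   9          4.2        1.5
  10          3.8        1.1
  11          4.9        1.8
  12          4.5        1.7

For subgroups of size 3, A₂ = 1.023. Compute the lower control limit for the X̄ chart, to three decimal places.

X̄̄ = (3.7 + 4.2 + 4.3 + 4.5 + 3.9 + 3.9 + 4.3 + 3.6 + 4.2 + 3.8 + 4.9 + 4.5) / 12 = 49.8000 / 12 = 4.1500
R̄ = (0.8 + 1.5 + 1.1 + 0.9 + 1.2 + 0.9 + 1.3 + 1.2 + 1.5 + 1.1 + 1.8 + 1.7) / 12 = 15.0000 / 12 = 1.2500
LCL = X̄̄ − A₂·R̄ = 4.1500 − 1.023 × 1.2500 = 2.8712

2.871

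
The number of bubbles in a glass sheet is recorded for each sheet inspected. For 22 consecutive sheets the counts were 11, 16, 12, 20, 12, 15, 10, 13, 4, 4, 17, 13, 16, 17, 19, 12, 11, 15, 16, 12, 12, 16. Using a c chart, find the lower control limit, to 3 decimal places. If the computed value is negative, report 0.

2.370

c̄ = (11 + 16 + 12 + 20 + 12 + 15 + 10 + 13 + 4 + 4 + 17 + 13 + 16 + 17 + 19 + 12 + 11 + 15 + 16 + 12 + 12 + 16) / 22 = 293 / 22 = 13.3182
LCL = c̄ − 3√c̄ = 13.3182 − 3 × 3.6494 = 2.3700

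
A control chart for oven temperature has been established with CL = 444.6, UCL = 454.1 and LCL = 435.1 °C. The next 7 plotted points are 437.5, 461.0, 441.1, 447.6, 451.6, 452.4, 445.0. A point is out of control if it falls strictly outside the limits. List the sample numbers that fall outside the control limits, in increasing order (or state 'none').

Compare each point to [435.1, 454.1]: sample 2 = 461.0 > UCL.

2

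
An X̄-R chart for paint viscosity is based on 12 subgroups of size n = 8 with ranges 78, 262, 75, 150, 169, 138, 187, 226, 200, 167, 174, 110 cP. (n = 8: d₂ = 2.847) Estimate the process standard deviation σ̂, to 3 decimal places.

56.668

R̄ = (78 + 262 + 75 + 150 + 169 + 138 + 187 + 226 + 200 + 167 + 174 + 110) / 12 = 161.3333
σ̂ = R̄ / d₂ = 161.3333 / 2.847 = 56.6678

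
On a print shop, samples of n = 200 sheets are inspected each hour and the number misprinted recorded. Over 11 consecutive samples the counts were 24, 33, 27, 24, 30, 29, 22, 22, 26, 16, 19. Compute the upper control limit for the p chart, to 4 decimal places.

0.1935

p̄ = Σdᵢ / (k·n) = 272 / (11 × 200) = 0.12364
UCL = p̄ + 3·√(p̄(1−p̄)/n) = 0.12364 + 3 × √(0.12364×0.87636/200) = 0.12364 + 3 × 0.02328 = 0.19346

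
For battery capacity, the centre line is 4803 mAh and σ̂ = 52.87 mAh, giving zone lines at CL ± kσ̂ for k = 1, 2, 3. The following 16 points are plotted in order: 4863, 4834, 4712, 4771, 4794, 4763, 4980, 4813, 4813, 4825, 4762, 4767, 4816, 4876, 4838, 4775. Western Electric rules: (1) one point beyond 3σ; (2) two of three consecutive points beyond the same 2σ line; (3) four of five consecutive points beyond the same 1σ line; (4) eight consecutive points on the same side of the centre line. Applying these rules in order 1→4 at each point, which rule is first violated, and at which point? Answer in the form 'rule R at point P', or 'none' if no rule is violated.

rule 1 at point 7

Zone of each point (C = within 1σ̂, B = 1σ̂–2σ̂, A = 2σ̂–3σ̂, * = beyond 3σ̂; sign = side of CL): 1:+B, 2:+C, 3:-B, 4:-C, 5:-C, 6:-C, 7:+*, 8:+C, 9:+C, 10:+C, 11:-C, 12:-C, 13:+C, 14:+B, 15:+C, 16:-C
Rule 1 (one point beyond the 3σ limits) is satisfied at point 7.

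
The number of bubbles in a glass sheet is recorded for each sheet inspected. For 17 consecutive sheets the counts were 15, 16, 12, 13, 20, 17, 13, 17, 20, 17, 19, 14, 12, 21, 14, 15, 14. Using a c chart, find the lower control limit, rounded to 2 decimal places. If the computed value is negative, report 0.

c̄ = (15 + 16 + 12 + 13 + 20 + 17 + 13 + 17 + 20 + 17 + 19 + 14 + 12 + 21 + 14 + 15 + 14) / 17 = 269 / 17 = 15.8235
LCL = c̄ − 3√c̄ = 15.8235 − 3 × 3.9779 = 3.8899

3.89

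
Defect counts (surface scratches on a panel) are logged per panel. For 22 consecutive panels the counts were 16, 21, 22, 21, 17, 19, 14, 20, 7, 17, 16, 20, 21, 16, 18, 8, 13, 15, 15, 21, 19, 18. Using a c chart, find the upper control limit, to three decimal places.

c̄ = (16 + 21 + 22 + 21 + 17 + 19 + 14 + 20 + 7 + 17 + 16 + 20 + 21 + 16 + 18 + 8 + 13 + 15 + 15 + 21 + 19 + 18) / 22 = 374 / 22 = 17.0000
UCL = c̄ + 3√c̄ = 17.0000 + 3 × √17.0000 = 17.0000 + 3 × 4.1231 = 29.3693

29.369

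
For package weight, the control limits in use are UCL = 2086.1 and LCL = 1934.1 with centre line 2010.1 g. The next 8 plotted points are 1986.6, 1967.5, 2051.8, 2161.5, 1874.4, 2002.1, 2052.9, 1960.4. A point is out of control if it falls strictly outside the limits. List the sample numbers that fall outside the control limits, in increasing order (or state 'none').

4, 5

Compare each point to [1934.1, 2086.1]: sample 4 = 2161.5 > UCL; sample 5 = 1874.4 < LCL.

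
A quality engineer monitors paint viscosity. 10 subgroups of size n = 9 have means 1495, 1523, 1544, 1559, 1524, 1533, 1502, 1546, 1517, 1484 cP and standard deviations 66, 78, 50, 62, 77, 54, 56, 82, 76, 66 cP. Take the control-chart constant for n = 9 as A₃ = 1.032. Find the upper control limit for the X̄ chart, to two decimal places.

X̄̄ = (1495 + 1523 + 1544 + 1559 + 1524 + 1533 + 1502 + 1546 + 1517 + 1484) / 10 = 1522.7000
s̄ = (66 + 78 + 50 + 62 + 77 + 54 + 56 + 82 + 76 + 66) / 10 = 66.7000
UCL = X̄̄ + A₃·s̄ = 1522.7000 + 1.032 × 66.7000 = 1591.5344

1591.53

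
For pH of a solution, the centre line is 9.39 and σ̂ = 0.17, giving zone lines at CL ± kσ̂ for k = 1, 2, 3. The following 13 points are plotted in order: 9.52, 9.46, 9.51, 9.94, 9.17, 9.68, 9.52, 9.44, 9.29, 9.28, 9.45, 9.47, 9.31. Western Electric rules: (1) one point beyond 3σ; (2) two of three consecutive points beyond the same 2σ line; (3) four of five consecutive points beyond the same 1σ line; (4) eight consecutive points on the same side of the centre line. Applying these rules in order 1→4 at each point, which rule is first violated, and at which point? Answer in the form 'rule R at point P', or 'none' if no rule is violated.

rule 1 at point 4

Zone of each point (C = within 1σ̂, B = 1σ̂–2σ̂, A = 2σ̂–3σ̂, * = beyond 3σ̂; sign = side of CL): 1:+C, 2:+C, 3:+C, 4:+*, 5:-B, 6:+B, 7:+C, 8:+C, 9:-C, 10:-C, 11:+C, 12:+C, 13:-C
Rule 1 (one point beyond the 3σ limits) is satisfied at point 4.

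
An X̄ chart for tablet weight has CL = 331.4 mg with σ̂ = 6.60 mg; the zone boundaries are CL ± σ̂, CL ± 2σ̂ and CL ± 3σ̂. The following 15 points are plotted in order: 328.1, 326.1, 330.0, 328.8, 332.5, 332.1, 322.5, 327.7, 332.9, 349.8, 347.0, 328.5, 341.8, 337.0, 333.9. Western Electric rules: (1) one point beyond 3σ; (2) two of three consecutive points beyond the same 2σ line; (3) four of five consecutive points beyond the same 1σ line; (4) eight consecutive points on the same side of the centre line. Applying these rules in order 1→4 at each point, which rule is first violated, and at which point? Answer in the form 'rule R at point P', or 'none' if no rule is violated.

rule 2 at point 11

Zone of each point (C = within 1σ̂, B = 1σ̂–2σ̂, A = 2σ̂–3σ̂, * = beyond 3σ̂; sign = side of CL): 1:-C, 2:-C, 3:-C, 4:-C, 5:+C, 6:+C, 7:-B, 8:-C, 9:+C, 10:+A, 11:+A, 12:-C, 13:+B, 14:+C, 15:+C
Rule 2 (two of three consecutive points beyond the same 2σ limit) is satisfied at point 11.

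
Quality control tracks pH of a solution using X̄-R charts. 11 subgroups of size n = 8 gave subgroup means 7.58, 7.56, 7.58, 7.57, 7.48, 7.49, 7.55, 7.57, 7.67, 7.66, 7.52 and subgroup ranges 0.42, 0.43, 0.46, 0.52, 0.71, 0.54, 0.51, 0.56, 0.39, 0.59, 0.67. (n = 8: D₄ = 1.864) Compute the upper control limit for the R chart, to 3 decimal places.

R̄ = (0.42 + 0.43 + 0.46 + 0.52 + 0.71 + 0.54 + 0.51 + 0.56 + 0.39 + 0.59 + 0.67) / 11 = 5.8000 / 11 = 0.5273
UCL_R = D₄·R̄ = 1.864 × 0.5273 = 0.9828

0.983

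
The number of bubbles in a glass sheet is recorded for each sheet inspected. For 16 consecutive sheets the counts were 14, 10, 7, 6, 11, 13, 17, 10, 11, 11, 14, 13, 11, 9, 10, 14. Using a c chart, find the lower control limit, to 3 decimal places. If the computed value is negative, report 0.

c̄ = (14 + 10 + 7 + 6 + 11 + 13 + 17 + 10 + 11 + 11 + 14 + 13 + 11 + 9 + 10 + 14) / 16 = 181 / 16 = 11.3125
LCL = c̄ − 3√c̄ = 11.3125 − 3 × 3.3634 = 1.2223

1.222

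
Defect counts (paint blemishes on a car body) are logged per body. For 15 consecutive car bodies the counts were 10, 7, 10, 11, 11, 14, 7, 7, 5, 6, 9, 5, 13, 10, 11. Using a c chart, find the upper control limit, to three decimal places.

c̄ = (10 + 7 + 10 + 11 + 11 + 14 + 7 + 7 + 5 + 6 + 9 + 5 + 13 + 10 + 11) / 15 = 136 / 15 = 9.0667
UCL = c̄ + 3√c̄ = 9.0667 + 3 × √9.0667 = 9.0667 + 3 × 3.0111 = 18.0999

18.100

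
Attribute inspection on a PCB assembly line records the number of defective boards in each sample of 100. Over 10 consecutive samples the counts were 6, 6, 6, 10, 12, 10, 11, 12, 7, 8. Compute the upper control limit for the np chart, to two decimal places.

p̄ = Σdᵢ / (k·n) = 88 / (10 × 100) = 0.08800
UCL = np̄ + 3·√(np̄(1−p̄)) = 8.8000 + 3 × √(8.8000×0.91200) = 8.8000 + 3 × 2.8329 = 17.2988

17.30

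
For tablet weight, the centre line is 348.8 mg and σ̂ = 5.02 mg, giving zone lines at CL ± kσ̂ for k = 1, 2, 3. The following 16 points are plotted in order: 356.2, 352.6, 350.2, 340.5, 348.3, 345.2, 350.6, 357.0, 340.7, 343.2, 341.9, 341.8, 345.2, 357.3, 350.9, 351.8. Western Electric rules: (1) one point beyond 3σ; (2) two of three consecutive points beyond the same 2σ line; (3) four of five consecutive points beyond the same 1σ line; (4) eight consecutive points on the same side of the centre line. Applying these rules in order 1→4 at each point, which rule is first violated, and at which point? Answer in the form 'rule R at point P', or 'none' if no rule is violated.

rule 3 at point 12

Zone of each point (C = within 1σ̂, B = 1σ̂–2σ̂, A = 2σ̂–3σ̂, * = beyond 3σ̂; sign = side of CL): 1:+B, 2:+C, 3:+C, 4:-B, 5:-C, 6:-C, 7:+C, 8:+B, 9:-B, 10:-B, 11:-B, 12:-B, 13:-C, 14:+B, 15:+C, 16:+C
Rule 3 (four of five consecutive points beyond the same 1σ limit) is satisfied at point 12.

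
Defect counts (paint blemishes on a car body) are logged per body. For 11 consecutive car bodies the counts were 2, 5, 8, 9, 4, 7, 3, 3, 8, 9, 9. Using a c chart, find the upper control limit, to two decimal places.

c̄ = (2 + 5 + 8 + 9 + 4 + 7 + 3 + 3 + 8 + 9 + 9) / 11 = 67 / 11 = 6.0909
UCL = c̄ + 3√c̄ = 6.0909 + 3 × √6.0909 = 6.0909 + 3 × 2.4680 = 13.4948

13.49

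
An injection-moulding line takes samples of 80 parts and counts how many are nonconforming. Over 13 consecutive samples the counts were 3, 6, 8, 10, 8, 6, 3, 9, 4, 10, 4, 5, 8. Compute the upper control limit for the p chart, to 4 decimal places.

0.1722

p̄ = Σdᵢ / (k·n) = 84 / (13 × 80) = 0.08077
UCL = p̄ + 3·√(p̄(1−p̄)/n) = 0.08077 + 3 × √(0.08077×0.91923/80) = 0.08077 + 3 × 0.03046 = 0.17216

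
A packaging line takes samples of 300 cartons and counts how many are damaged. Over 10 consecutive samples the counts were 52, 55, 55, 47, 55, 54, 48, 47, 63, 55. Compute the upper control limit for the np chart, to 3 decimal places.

72.932

p̄ = Σdᵢ / (k·n) = 531 / (10 × 300) = 0.17700
UCL = np̄ + 3·√(np̄(1−p̄)) = 53.1000 + 3 × √(53.1000×0.82300) = 53.1000 + 3 × 6.6107 = 72.9321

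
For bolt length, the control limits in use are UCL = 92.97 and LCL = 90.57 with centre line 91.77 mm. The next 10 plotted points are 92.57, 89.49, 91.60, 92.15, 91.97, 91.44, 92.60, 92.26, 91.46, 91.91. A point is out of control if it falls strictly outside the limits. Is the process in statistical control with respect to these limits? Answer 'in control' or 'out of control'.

Compare each point to [90.57, 92.97]: sample 2 = 89.49 < LCL.

out of control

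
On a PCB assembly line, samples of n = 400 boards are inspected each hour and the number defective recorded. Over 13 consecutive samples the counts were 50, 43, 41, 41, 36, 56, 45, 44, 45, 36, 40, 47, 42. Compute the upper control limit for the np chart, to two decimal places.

62.23

p̄ = Σdᵢ / (k·n) = 566 / (13 × 400) = 0.10885
UCL = np̄ + 3·√(np̄(1−p̄)) = 43.5385 + 3 × √(43.5385×0.89115) = 43.5385 + 3 × 6.2289 = 62.2252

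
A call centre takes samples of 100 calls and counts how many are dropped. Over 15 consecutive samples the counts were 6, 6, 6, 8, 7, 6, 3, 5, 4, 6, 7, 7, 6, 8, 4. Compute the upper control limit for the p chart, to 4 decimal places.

0.1302

p̄ = Σdᵢ / (k·n) = 89 / (15 × 100) = 0.05933
UCL = p̄ + 3·√(p̄(1−p̄)/n) = 0.05933 + 3 × √(0.05933×0.94067/100) = 0.05933 + 3 × 0.02362 = 0.13021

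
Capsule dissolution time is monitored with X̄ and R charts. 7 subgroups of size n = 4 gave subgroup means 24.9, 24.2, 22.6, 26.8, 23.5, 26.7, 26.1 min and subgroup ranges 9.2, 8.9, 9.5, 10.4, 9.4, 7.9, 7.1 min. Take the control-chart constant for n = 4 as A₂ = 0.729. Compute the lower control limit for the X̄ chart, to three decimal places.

18.473

X̄̄ = (24.9 + 24.2 + 22.6 + 26.8 + 23.5 + 26.7 + 26.1) / 7 = 174.8000 / 7 = 24.9714
R̄ = (9.2 + 8.9 + 9.5 + 10.4 + 9.4 + 7.9 + 7.1) / 7 = 62.4000 / 7 = 8.9143
LCL = X̄̄ − A₂·R̄ = 24.9714 − 0.729 × 8.9143 = 18.4729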